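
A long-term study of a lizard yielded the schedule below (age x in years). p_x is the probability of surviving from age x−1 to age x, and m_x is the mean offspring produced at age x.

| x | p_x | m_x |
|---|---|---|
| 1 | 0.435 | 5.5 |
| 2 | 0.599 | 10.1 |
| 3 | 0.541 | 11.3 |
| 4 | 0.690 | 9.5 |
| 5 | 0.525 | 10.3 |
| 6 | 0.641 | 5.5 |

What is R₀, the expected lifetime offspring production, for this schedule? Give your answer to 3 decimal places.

Survivorship from birth: l_x = p_1·p_2·…·p_x.
  l_1 = 0.43500
  l_2 = 0.26056
  l_3 = 0.14097
  l_4 = 0.09727
  l_5 = 0.05106
  l_6 = 0.03273
R₀ = Σ l_x m_x:
  age 1: 0.43500 × 5.5 = 2.3925
  age 2: 0.26056 × 10.1 = 2.6317
  age 3: 0.14097 × 11.3 = 1.5930
  age 4: 0.09727 × 9.5 = 0.9241
  age 5: 0.05106 × 10.3 = 0.5259
  age 6: 0.03273 × 5.5 = 0.1800
R₀ = 2.3925 + 2.6317 + 1.5930 + 0.9241 + 0.5259 + 0.1800 = 8.2471

8.247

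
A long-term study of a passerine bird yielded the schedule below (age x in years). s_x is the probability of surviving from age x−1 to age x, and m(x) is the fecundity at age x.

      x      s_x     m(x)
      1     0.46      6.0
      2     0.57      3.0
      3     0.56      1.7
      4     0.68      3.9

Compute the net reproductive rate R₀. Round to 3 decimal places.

4.186

Survivorship from birth: l_x = s_1·s_2·…·s_x.
  l_1 = 0.46000
  l_2 = 0.26220
  l_3 = 0.14683
  l_4 = 0.09985
R₀ = Σ l_x m(x):
  age 1: 0.46000 × 6.0 = 2.7600
  age 2: 0.26220 × 3.0 = 0.7866
  age 3: 0.14683 × 1.7 = 0.2496
  age 4: 0.09985 × 3.9 = 0.3894
R₀ = 2.7600 + 0.7866 + 0.2496 + 0.3894 = 4.1856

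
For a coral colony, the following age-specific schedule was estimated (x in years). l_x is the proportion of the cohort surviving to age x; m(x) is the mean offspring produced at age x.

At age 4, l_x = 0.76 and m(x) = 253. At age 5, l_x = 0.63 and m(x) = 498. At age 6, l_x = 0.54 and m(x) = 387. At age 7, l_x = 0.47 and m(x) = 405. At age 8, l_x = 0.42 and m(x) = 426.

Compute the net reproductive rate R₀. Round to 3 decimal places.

R₀ = Σ l_x m(x):
  age 4: 0.76 × 253 = 192.2800
  age 5: 0.63 × 498 = 313.7400
  age 6: 0.54 × 387 = 208.9800
  age 7: 0.47 × 405 = 190.3500
  age 8: 0.42 × 426 = 178.9200
R₀ = 192.2800 + 313.7400 + 208.9800 + 190.3500 + 178.9200 = 1084.2700

1084.270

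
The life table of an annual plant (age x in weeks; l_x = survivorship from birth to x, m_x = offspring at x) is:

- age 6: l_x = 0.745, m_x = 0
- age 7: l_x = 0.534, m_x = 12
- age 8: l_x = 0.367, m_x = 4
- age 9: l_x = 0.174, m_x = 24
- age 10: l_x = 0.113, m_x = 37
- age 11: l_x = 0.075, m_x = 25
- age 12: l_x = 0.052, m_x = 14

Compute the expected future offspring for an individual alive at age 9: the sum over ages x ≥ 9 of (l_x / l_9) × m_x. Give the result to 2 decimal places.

62.99

l_9 = 0.174. Conditional survival from age 9 to x is l_x / l_9.
  x=9: (0.174/0.174) × 24 = 24.0000
  x=10: (0.113/0.174) × 37 = 24.0287
  x=11: (0.075/0.174) × 25 = 10.7759
  x=12: (0.052/0.174) × 14 = 4.1839
Sum = 24.0000 + 24.0287 + 10.7759 + 4.1839 = 62.9885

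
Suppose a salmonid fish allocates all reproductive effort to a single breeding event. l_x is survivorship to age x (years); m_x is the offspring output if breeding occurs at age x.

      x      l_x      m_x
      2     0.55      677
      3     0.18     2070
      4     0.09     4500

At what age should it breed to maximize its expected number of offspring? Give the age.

4

Expected offspring if breeding at age x = l_x × m_x:
  age 2: 0.55 × 677 = 372.350
  age 3: 0.18 × 2070 = 372.600
  age 4: 0.09 × 4500 = 405.000
Maximum at age 4 (405.000).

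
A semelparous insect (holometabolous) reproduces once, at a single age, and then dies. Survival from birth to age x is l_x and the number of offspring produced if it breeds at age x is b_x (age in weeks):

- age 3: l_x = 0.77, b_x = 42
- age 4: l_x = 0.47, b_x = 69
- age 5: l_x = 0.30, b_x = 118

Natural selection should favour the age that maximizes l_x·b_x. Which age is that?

5

Expected offspring if breeding at age x = l_x × b_x:
  age 3: 0.77 × 42 = 32.340
  age 4: 0.47 × 69 = 32.430
  age 5: 0.30 × 118 = 35.400
Maximum at age 5 (35.400).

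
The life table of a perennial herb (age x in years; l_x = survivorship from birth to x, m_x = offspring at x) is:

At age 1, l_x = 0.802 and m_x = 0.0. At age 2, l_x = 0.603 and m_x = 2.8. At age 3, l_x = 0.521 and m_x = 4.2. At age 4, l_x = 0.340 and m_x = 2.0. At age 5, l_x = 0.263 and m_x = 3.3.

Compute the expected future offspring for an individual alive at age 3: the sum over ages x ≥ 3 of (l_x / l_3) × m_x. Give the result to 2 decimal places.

7.17

l_3 = 0.521. Conditional survival from age 3 to x is l_x / l_3.
  x=3: (0.521/0.521) × 4.2 = 4.2000
  x=4: (0.340/0.521) × 2.0 = 1.3052
  x=5: (0.263/0.521) × 3.3 = 1.6658
Sum = 4.2000 + 1.3052 + 1.6658 = 7.1710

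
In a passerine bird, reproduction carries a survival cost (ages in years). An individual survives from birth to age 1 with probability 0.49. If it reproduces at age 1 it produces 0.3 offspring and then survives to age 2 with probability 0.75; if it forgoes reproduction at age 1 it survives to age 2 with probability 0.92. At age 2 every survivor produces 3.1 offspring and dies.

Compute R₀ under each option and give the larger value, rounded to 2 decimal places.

breed at age 1: R₀ = 0.49 × (0.3 + 0.75 × 3.1) = 0.49 × 2.6250 = 1.2862
delay to age 2: R₀ = 0.49 × (0.92 × 3.1) = 0.49 × 2.8520 = 1.3975
Higher: delay to age 2 (1.3975).

1.40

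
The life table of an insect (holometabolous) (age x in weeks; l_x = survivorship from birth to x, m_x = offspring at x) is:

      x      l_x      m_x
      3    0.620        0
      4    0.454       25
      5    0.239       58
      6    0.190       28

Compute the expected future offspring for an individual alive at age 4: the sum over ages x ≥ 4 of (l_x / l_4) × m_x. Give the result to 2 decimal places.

67.25

l_4 = 0.454. Conditional survival from age 4 to x is l_x / l_4.
  x=4: (0.454/0.454) × 25 = 25.0000
  x=5: (0.239/0.454) × 58 = 30.5330
  x=6: (0.190/0.454) × 28 = 11.7181
Sum = 25.0000 + 30.5330 + 11.7181 = 67.2511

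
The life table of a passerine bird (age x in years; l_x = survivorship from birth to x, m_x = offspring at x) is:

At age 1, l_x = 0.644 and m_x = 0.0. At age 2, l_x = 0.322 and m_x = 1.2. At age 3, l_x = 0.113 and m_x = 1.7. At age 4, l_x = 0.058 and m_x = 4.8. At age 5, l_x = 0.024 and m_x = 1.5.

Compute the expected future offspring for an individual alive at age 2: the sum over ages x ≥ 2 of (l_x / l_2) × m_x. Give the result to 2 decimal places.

2.77

l_2 = 0.322. Conditional survival from age 2 to x is l_x / l_2.
  x=2: (0.322/0.322) × 1.2 = 1.2000
  x=3: (0.113/0.322) × 1.7 = 0.5966
  x=4: (0.058/0.322) × 4.8 = 0.8646
  x=5: (0.024/0.322) × 1.5 = 0.1118
Sum = 1.2000 + 0.5966 + 0.8646 + 0.1118 = 2.7730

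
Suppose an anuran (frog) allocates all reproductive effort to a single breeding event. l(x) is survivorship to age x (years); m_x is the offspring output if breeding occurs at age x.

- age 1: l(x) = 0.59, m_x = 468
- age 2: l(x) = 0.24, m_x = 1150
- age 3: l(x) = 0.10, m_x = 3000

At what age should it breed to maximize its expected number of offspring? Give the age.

3

Expected offspring if breeding at age x = l(x) × m_x:
  age 1: 0.59 × 468 = 276.120
  age 2: 0.24 × 1150 = 276.000
  age 3: 0.10 × 3000 = 300.000
Maximum at age 3 (300.000).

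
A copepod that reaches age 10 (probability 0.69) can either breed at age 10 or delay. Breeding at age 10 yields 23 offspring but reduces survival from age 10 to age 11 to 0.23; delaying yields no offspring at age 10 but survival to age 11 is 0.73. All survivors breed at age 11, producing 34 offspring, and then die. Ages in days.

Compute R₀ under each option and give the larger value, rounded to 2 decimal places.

21.27

breed at age 10: R₀ = 0.69 × (23 + 0.23 × 34) = 0.69 × 30.8200 = 21.2658
delay to age 11: R₀ = 0.69 × (0.73 × 34) = 0.69 × 24.8200 = 17.1258
Higher: breed at age 10 (21.2658).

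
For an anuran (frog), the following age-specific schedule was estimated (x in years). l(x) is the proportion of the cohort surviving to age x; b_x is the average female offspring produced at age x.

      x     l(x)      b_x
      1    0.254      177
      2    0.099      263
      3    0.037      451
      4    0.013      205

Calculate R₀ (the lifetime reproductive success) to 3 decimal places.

R₀ = Σ l(x) b_x:
  age 1: 0.254 × 177 = 44.9580
  age 2: 0.099 × 263 = 26.0370
  age 3: 0.037 × 451 = 16.6870
  age 4: 0.013 × 205 = 2.6650
R₀ = 44.9580 + 26.0370 + 16.6870 + 2.6650 = 90.3470

90.347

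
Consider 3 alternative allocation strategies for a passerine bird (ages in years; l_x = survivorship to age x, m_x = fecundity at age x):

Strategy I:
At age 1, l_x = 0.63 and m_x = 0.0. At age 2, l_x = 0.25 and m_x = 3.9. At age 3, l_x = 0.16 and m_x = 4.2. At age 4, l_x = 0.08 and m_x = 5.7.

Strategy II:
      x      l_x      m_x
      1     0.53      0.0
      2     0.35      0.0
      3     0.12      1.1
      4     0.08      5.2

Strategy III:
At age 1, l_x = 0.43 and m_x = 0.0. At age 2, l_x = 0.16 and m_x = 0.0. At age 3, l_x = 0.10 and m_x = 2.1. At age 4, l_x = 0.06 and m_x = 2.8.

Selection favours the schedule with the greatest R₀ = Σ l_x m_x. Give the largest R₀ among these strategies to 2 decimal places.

2.10

Strategy I: R₀ = 0.63×0.0 + 0.25×3.9 + 0.16×4.2 + 0.08×5.7 = 2.1030
Strategy II: R₀ = 0.53×0.0 + 0.35×0.0 + 0.12×1.1 + 0.08×5.2 = 0.5480
Strategy III: R₀ = 0.43×0.0 + 0.16×0.0 + 0.10×2.1 + 0.06×2.8 = 0.3780
Highest R₀: strategy I with 2.1030.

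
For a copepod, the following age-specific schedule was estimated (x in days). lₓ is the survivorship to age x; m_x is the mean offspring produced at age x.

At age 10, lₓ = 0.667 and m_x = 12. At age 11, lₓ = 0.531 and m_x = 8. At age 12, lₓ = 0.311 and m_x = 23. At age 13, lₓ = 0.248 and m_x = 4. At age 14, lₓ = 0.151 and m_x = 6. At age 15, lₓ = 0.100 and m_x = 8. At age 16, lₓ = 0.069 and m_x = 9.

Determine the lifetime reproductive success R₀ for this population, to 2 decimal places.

22.72

R₀ = Σ lₓ m_x:
  age 10: 0.667 × 12 = 8.0040
  age 11: 0.531 × 8 = 4.2480
  age 12: 0.311 × 23 = 7.1530
  age 13: 0.248 × 4 = 0.9920
  age 14: 0.151 × 6 = 0.9060
  age 15: 0.100 × 8 = 0.8000
  age 16: 0.069 × 9 = 0.6210
R₀ = 8.0040 + 4.2480 + 7.1530 + 0.9920 + 0.9060 + 0.8000 + 0.6210 = 22.7240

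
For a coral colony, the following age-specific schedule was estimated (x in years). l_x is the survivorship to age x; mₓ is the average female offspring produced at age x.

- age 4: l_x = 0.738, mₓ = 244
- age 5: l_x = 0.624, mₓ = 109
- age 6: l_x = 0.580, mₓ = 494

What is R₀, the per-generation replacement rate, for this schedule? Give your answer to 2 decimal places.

534.61

R₀ = Σ l_x mₓ:
  age 4: 0.738 × 244 = 180.0720
  age 5: 0.624 × 109 = 68.0160
  age 6: 0.580 × 494 = 286.5200
R₀ = 180.0720 + 68.0160 + 286.5200 = 534.6080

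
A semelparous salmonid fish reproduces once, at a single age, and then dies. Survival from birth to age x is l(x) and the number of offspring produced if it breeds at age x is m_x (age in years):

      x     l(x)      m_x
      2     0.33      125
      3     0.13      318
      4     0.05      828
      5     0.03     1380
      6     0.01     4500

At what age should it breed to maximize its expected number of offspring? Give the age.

6

Expected offspring if breeding at age x = l(x) × m_x:
  age 2: 0.33 × 125 = 41.250
  age 3: 0.13 × 318 = 41.340
  age 4: 0.05 × 828 = 41.400
  age 5: 0.03 × 1380 = 41.400
  age 6: 0.01 × 4500 = 45.000
Maximum at age 6 (45.000).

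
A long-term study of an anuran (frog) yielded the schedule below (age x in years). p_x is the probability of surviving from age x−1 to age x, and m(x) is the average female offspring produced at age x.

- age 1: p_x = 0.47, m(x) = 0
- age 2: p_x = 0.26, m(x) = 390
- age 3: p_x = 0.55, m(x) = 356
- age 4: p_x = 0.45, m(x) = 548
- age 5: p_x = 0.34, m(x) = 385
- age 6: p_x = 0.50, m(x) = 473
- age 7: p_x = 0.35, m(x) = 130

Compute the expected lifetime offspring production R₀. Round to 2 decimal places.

94.78

Survivorship from birth: l_x = p_1·p_2·…·p_x.
  l_1 = 0.47000
  l_2 = 0.12220
  l_3 = 0.06721
  l_4 = 0.03024
  l_5 = 0.01028
  l_6 = 0.00514
  l_7 = 0.00180
R₀ = Σ l_x m(x):
  age 1: 0.47000 × 0 = 0.0000
  age 2: 0.12220 × 390 = 47.6580
  age 3: 0.06721 × 356 = 23.9268
  age 4: 0.03024 × 548 = 16.5715
  age 5: 0.01028 × 385 = 3.9578
  age 6: 0.00514 × 473 = 2.4312
  age 7: 0.00180 × 130 = 0.2340
R₀ = 0.0000 + 47.6580 + 23.9268 + 16.5715 + 3.9578 + 2.4312 + 0.2340 = 94.7793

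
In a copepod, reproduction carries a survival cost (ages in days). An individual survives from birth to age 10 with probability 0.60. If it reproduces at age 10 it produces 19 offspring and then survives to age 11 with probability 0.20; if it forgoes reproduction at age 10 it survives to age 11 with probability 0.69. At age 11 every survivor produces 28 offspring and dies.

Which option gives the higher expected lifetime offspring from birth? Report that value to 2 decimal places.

14.76

breed at age 10: R₀ = 0.60 × (19 + 0.20 × 28) = 0.60 × 24.6000 = 14.7600
delay to age 11: R₀ = 0.60 × (0.69 × 28) = 0.60 × 19.3200 = 11.5920
Higher: breed at age 10 (14.7600).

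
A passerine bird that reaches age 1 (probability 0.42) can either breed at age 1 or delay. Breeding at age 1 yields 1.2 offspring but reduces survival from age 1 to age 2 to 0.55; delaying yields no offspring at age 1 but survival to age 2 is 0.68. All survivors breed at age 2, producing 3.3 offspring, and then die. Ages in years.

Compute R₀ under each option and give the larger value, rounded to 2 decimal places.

breed at age 1: R₀ = 0.42 × (1.2 + 0.55 × 3.3) = 0.42 × 3.0150 = 1.2663
delay to age 2: R₀ = 0.42 × (0.68 × 3.3) = 0.42 × 2.2440 = 0.9425
Higher: breed at age 1 (1.2663).

1.27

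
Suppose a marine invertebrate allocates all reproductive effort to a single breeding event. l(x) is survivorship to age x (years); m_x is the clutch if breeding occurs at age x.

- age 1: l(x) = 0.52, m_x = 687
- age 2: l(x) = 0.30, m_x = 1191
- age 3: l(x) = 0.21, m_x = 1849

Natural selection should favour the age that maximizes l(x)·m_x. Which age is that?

Expected offspring if breeding at age x = l(x) × m_x:
  age 1: 0.52 × 687 = 357.240
  age 2: 0.30 × 1191 = 357.300
  age 3: 0.21 × 1849 = 388.290
Maximum at age 3 (388.290).

3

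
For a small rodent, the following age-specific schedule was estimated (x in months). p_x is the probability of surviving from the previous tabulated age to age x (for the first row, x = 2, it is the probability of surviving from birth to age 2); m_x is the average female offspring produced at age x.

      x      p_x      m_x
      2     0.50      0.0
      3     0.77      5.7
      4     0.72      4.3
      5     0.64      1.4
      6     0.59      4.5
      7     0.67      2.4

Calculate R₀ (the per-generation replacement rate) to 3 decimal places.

4.274

Survivorship from birth: l_x = p_2·p_3·…·p_x.
  l_2 = 0.50000
  l_3 = 0.38500
  l_4 = 0.27720
  l_5 = 0.17741
  l_6 = 0.10467
  l_7 = 0.07013
R₀ = Σ l_x m_x:
  age 2: 0.50000 × 0.0 = 0.0000
  age 3: 0.38500 × 5.7 = 2.1945
  age 4: 0.27720 × 4.3 = 1.1920
  age 5: 0.17741 × 1.4 = 0.2484
  age 6: 0.10467 × 4.5 = 0.4710
  age 7: 0.07013 × 2.4 = 0.1683
R₀ = 0.0000 + 2.1945 + 1.1920 + 0.2484 + 0.4710 + 0.1683 = 4.2742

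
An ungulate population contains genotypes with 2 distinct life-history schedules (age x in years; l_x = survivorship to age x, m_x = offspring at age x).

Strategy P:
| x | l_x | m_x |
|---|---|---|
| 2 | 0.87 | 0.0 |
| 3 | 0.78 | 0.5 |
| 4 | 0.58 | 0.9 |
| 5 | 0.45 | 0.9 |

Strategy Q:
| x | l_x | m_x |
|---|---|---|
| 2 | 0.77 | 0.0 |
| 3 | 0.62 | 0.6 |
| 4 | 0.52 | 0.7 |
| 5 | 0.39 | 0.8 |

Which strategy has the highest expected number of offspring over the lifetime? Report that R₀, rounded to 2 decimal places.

1.32

Strategy P: R₀ = 0.87×0.0 + 0.78×0.5 + 0.58×0.9 + 0.45×0.9 = 1.3170
Strategy Q: R₀ = 0.77×0.0 + 0.62×0.6 + 0.52×0.7 + 0.39×0.8 = 1.0480
Highest R₀: strategy P with 1.3170.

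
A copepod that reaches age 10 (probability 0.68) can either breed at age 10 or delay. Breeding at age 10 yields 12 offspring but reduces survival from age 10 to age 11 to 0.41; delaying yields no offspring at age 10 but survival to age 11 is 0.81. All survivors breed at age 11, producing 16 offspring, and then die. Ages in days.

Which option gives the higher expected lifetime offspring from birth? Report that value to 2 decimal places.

12.62

breed at age 10: R₀ = 0.68 × (12 + 0.41 × 16) = 0.68 × 18.5600 = 12.6208
delay to age 11: R₀ = 0.68 × (0.81 × 16) = 0.68 × 12.9600 = 8.8128
Higher: breed at age 10 (12.6208).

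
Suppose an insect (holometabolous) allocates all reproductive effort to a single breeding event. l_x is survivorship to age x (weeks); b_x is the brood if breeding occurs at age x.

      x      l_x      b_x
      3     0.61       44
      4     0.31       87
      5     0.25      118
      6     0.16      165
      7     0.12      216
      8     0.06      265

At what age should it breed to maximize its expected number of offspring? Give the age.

Expected offspring if breeding at age x = l_x × b_x:
  age 3: 0.61 × 44 = 26.840
  age 4: 0.31 × 87 = 26.970
  age 5: 0.25 × 118 = 29.500
  age 6: 0.16 × 165 = 26.400
  age 7: 0.12 × 216 = 25.920
  age 8: 0.06 × 265 = 15.900
Maximum at age 5 (29.500).

5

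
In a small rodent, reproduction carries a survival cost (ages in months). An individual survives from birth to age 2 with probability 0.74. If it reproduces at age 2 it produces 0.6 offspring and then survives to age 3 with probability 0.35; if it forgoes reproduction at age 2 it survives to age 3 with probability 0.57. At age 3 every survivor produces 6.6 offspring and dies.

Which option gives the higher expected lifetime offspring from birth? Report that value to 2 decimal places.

2.78

breed at age 2: R₀ = 0.74 × (0.6 + 0.35 × 6.6) = 0.74 × 2.9100 = 2.1534
delay to age 3: R₀ = 0.74 × (0.57 × 6.6) = 0.74 × 3.7620 = 2.7839
Higher: delay to age 3 (2.7839).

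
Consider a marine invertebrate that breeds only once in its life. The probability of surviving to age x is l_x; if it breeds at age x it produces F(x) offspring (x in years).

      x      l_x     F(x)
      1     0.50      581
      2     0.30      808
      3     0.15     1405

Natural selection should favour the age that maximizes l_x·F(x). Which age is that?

1

Expected offspring if breeding at age x = l_x × F(x):
  age 1: 0.50 × 581 = 290.500
  age 2: 0.30 × 808 = 242.400
  age 3: 0.15 × 1405 = 210.750
Maximum at age 1 (290.500).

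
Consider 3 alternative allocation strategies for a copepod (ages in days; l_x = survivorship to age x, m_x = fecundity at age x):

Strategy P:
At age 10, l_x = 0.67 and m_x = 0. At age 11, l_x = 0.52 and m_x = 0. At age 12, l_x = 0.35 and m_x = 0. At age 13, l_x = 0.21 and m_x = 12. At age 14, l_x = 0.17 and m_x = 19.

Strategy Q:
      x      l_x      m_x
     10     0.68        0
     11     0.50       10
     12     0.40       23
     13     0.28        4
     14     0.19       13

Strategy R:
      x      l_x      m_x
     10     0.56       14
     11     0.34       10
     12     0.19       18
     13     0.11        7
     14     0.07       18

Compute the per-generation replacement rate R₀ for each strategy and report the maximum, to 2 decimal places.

Strategy P: R₀ = 0.67×0 + 0.52×0 + 0.35×0 + 0.21×12 + 0.17×19 = 5.7500
Strategy Q: R₀ = 0.68×0 + 0.50×10 + 0.40×23 + 0.28×4 + 0.19×13 = 17.7900
Strategy R: R₀ = 0.56×14 + 0.34×10 + 0.19×18 + 0.11×7 + 0.07×18 = 16.6900
Highest R₀: strategy Q with 17.7900.

17.79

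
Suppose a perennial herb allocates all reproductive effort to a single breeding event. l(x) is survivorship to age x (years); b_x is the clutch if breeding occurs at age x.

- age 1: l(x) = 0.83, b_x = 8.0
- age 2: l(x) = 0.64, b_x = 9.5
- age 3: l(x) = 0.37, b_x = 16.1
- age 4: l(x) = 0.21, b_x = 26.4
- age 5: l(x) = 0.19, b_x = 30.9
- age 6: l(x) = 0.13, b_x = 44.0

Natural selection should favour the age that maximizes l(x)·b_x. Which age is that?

Expected offspring if breeding at age x = l(x) × b_x:
  age 1: 0.83 × 8.0 = 6.640
  age 2: 0.64 × 9.5 = 6.080
  age 3: 0.37 × 16.1 = 5.957
  age 4: 0.21 × 26.4 = 5.544
  age 5: 0.19 × 30.9 = 5.871
  age 6: 0.13 × 44.0 = 5.720
Maximum at age 1 (6.640).

1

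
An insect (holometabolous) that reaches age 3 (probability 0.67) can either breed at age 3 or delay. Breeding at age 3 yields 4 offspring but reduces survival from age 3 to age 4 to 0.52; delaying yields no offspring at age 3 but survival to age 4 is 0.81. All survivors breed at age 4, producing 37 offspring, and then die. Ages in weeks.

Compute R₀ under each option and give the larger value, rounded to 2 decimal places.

breed at age 3: R₀ = 0.67 × (4 + 0.52 × 37) = 0.67 × 23.2400 = 15.5708
delay to age 4: R₀ = 0.67 × (0.81 × 37) = 0.67 × 29.9700 = 20.0799
Higher: delay to age 4 (20.0799).

20.08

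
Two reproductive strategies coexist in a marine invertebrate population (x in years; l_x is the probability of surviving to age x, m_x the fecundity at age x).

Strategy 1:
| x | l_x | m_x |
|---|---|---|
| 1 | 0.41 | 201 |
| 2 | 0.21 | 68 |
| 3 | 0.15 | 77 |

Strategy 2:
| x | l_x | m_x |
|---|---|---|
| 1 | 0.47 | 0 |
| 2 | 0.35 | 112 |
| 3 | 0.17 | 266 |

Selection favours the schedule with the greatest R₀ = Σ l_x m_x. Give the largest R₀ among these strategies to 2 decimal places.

Strategy 1: R₀ = 0.41×201 + 0.21×68 + 0.15×77 = 108.2400
Strategy 2: R₀ = 0.47×0 + 0.35×112 + 0.17×266 = 84.4200
Highest R₀: strategy 1 with 108.2400.

108.24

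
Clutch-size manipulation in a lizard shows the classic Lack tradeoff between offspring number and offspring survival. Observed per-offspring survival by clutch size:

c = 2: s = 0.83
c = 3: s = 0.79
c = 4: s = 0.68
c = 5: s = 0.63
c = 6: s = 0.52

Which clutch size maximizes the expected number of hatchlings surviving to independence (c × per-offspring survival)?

Expected hatchlings surviving to independence = c × s(c):
  c=2: 2 × 0.83 = 1.660
  c=3: 3 × 0.79 = 2.370
  c=4: 4 × 0.68 = 2.720
  c=5: 5 × 0.63 = 3.150
  c=6: 6 × 0.52 = 3.120
Maximum at c = 5 (3.150 hatchlings surviving to independence).

5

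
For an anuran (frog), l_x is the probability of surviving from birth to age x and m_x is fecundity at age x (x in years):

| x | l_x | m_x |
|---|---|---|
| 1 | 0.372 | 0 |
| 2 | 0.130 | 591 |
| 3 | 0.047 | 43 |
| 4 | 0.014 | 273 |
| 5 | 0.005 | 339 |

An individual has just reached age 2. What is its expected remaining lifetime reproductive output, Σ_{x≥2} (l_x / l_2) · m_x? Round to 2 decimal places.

l_2 = 0.130. Conditional survival from age 2 to x is l_x / l_2.
  x=2: (0.130/0.130) × 591 = 591.0000
  x=3: (0.047/0.130) × 43 = 15.5462
  x=4: (0.014/0.130) × 273 = 29.4000
  x=5: (0.005/0.130) × 339 = 13.0385
Sum = 591.0000 + 15.5462 + 29.4000 + 13.0385 = 648.9846

648.98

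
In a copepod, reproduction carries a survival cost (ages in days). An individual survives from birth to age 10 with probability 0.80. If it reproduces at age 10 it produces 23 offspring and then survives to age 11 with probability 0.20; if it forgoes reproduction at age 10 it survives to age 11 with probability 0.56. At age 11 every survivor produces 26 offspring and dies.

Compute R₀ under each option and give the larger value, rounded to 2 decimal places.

breed at age 10: R₀ = 0.80 × (23 + 0.20 × 26) = 0.80 × 28.2000 = 22.5600
delay to age 11: R₀ = 0.80 × (0.56 × 26) = 0.80 × 14.5600 = 11.6480
Higher: breed at age 10 (22.5600).

22.56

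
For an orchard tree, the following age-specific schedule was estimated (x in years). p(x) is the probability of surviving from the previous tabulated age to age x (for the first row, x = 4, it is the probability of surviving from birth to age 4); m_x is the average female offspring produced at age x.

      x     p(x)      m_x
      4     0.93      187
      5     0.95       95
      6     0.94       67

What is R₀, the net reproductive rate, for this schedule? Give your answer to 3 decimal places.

Survivorship from birth: l_x = p_4·p_5·…·p_x.
  l_4 = 0.93000
  l_5 = 0.88350
  l_6 = 0.83049
R₀ = Σ l_x m_x:
  age 4: 0.93000 × 187 = 173.9100
  age 5: 0.88350 × 95 = 83.9325
  age 6: 0.83049 × 67 = 55.6428
R₀ = 173.9100 + 83.9325 + 55.6428 = 313.4853

313.485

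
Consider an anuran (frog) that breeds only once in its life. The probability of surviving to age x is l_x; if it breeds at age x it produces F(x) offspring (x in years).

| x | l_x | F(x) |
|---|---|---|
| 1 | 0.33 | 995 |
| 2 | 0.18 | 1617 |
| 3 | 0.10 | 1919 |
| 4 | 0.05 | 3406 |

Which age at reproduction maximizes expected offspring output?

1

Expected offspring if breeding at age x = l_x × F(x):
  age 1: 0.33 × 995 = 328.350
  age 2: 0.18 × 1617 = 291.060
  age 3: 0.10 × 1919 = 191.900
  age 4: 0.05 × 3406 = 170.300
Maximum at age 1 (328.350).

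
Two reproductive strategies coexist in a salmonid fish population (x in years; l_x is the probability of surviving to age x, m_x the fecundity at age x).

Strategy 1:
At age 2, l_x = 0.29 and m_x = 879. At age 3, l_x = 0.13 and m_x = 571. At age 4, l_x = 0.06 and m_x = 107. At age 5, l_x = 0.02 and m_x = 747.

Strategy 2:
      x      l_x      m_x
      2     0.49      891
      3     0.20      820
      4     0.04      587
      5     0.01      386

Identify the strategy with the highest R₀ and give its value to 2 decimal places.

Strategy 1: R₀ = 0.29×879 + 0.13×571 + 0.06×107 + 0.02×747 = 350.5000
Strategy 2: R₀ = 0.49×891 + 0.20×820 + 0.04×587 + 0.01×386 = 627.9300
Highest R₀: strategy 2 with 627.9300.

627.93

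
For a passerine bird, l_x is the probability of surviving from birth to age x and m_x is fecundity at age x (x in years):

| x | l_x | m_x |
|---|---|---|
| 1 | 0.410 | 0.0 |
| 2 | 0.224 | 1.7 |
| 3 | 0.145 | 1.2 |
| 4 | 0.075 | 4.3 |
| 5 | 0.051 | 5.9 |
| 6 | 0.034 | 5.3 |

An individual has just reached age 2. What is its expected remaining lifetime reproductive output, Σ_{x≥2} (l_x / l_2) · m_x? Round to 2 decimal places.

6.06

l_2 = 0.224. Conditional survival from age 2 to x is l_x / l_2.
  x=2: (0.224/0.224) × 1.7 = 1.7000
  x=3: (0.145/0.224) × 1.2 = 0.7768
  x=4: (0.075/0.224) × 4.3 = 1.4397
  x=5: (0.051/0.224) × 5.9 = 1.3433
  x=6: (0.034/0.224) × 5.3 = 0.8045
Sum = 1.7000 + 0.7768 + 1.4397 + 1.3433 + 0.8045 = 6.0643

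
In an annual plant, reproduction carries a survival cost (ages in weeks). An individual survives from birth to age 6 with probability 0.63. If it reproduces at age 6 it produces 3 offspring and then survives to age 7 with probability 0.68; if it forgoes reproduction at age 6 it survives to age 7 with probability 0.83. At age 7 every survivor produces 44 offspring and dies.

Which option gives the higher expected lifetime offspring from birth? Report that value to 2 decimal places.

23.01

breed at age 6: R₀ = 0.63 × (3 + 0.68 × 44) = 0.63 × 32.9200 = 20.7396
delay to age 7: R₀ = 0.63 × (0.83 × 44) = 0.63 × 36.5200 = 23.0076
Higher: delay to age 7 (23.0076).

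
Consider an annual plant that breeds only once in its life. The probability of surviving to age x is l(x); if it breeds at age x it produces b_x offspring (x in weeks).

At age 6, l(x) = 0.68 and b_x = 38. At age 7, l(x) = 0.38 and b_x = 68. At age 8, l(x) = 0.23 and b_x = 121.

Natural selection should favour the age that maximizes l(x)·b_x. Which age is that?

Expected offspring if breeding at age x = l(x) × b_x:
  age 6: 0.68 × 38 = 25.840
  age 7: 0.38 × 68 = 25.840
  age 8: 0.23 × 121 = 27.830
Maximum at age 8 (27.830).

8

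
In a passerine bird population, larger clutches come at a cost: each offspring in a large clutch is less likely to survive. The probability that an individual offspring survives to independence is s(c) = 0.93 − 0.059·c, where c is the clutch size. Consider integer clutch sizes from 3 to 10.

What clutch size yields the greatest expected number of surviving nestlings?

8

Expected surviving nestlings = c × s(c):
  c=3: 3 × 0.753 = 2.259
  c=4: 4 × 0.694 = 2.776
  c=5: 5 × 0.635 = 3.175
  c=6: 6 × 0.576 = 3.456
  c=7: 7 × 0.517 = 3.619
  c=8: 8 × 0.458 = 3.664
  c=9: 9 × 0.399 = 3.591
  c=10: 10 × 0.340 = 3.400
Maximum at c = 8 (3.664 surviving nestlings).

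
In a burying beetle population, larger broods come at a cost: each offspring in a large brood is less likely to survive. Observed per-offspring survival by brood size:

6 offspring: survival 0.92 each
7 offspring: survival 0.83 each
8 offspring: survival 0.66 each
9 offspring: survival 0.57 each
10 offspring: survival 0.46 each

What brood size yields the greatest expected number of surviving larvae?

Expected surviving larvae = c × s(c):
  c=6: 6 × 0.92 = 5.520
  c=7: 7 × 0.83 = 5.810
  c=8: 8 × 0.66 = 5.280
  c=9: 9 × 0.57 = 5.130
  c=10: 10 × 0.46 = 4.600
Maximum at c = 7 (5.810 surviving larvae).

7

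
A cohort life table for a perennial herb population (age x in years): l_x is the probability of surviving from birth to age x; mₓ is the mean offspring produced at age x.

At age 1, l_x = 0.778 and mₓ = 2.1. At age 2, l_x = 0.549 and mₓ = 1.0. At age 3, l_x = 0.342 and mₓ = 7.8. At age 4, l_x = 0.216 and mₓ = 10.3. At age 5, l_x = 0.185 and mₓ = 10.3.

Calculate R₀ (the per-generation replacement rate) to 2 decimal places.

R₀ = Σ l_x mₓ:
  age 1: 0.778 × 2.1 = 1.6338
  age 2: 0.549 × 1.0 = 0.5490
  age 3: 0.342 × 7.8 = 2.6676
  age 4: 0.216 × 10.3 = 2.2248
  age 5: 0.185 × 10.3 = 1.9055
R₀ = 1.6338 + 0.5490 + 2.6676 + 2.2248 + 1.9055 = 8.9807

8.98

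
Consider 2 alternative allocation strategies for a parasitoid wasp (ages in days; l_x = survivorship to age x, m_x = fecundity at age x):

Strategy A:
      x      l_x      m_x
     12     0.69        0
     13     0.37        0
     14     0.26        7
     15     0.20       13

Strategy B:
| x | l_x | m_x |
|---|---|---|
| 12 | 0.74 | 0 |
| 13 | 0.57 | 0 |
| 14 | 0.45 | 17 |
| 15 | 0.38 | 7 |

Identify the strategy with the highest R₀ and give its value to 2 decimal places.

Strategy A: R₀ = 0.69×0 + 0.37×0 + 0.26×7 + 0.20×13 = 4.4200
Strategy B: R₀ = 0.74×0 + 0.57×0 + 0.45×17 + 0.38×7 = 10.3100
Highest R₀: strategy B with 10.3100.

10.31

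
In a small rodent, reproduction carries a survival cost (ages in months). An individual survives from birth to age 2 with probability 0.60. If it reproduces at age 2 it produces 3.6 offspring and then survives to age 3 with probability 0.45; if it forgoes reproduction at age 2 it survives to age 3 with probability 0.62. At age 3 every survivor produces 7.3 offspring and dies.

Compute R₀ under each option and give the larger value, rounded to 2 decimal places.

breed at age 2: R₀ = 0.60 × (3.6 + 0.45 × 7.3) = 0.60 × 6.8850 = 4.1310
delay to age 3: R₀ = 0.60 × (0.62 × 7.3) = 0.60 × 4.5260 = 2.7156
Higher: breed at age 2 (4.1310).

4.13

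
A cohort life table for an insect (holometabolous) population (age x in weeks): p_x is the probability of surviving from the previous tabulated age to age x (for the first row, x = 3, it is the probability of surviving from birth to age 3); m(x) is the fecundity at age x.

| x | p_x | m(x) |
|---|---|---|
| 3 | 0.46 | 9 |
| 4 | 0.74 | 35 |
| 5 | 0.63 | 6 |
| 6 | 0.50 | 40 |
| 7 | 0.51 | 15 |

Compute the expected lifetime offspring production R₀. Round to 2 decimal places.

Survivorship from birth: l_x = p_3·p_4·…·p_x.
  l_3 = 0.46000
  l_4 = 0.34040
  l_5 = 0.21445
  l_6 = 0.10723
  l_7 = 0.05469
R₀ = Σ l_x m(x):
  age 3: 0.46000 × 9 = 4.1400
  age 4: 0.34040 × 35 = 11.9140
  age 5: 0.21445 × 6 = 1.2867
  age 6: 0.10723 × 40 = 4.2892
  age 7: 0.05469 × 15 = 0.8204
R₀ = 4.1400 + 11.9140 + 1.2867 + 4.2892 + 0.8204 = 22.4503

22.45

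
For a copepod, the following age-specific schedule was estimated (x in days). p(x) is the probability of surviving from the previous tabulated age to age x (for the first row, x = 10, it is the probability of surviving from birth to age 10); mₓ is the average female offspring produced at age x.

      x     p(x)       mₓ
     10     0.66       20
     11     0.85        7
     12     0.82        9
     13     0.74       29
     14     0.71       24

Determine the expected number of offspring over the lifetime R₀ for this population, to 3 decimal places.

Survivorship from birth: l_x = p_10·p_11·…·p_x.
  l_10 = 0.66000
  l_11 = 0.56100
  l_12 = 0.46002
  l_13 = 0.34041
  l_14 = 0.24169
R₀ = Σ l_x mₓ:
  age 10: 0.66000 × 20 = 13.2000
  age 11: 0.56100 × 7 = 3.9270
  age 12: 0.46002 × 9 = 4.1402
  age 13: 0.34041 × 29 = 9.8719
  age 14: 0.24169 × 24 = 5.8006
R₀ = 13.2000 + 3.9270 + 4.1402 + 9.8719 + 5.8006 = 36.9396

36.940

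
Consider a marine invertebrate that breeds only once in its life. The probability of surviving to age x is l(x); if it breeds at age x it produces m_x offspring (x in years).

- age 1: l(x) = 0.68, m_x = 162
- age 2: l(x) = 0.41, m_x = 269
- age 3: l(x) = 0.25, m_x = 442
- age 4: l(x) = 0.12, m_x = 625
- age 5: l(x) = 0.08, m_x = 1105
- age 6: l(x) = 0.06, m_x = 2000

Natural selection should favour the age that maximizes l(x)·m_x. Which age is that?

Expected offspring if breeding at age x = l(x) × m_x:
  age 1: 0.68 × 162 = 110.160
  age 2: 0.41 × 269 = 110.290
  age 3: 0.25 × 442 = 110.500
  age 4: 0.12 × 625 = 75.000
  age 5: 0.08 × 1105 = 88.400
  age 6: 0.06 × 2000 = 120.000
Maximum at age 6 (120.000).

6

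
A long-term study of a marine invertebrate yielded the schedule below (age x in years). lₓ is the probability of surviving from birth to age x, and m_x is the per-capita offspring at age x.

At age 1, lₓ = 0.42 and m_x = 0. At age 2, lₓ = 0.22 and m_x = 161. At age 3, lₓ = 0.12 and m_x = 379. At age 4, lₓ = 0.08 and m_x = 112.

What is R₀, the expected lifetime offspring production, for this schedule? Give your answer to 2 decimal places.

R₀ = Σ lₓ m_x:
  age 1: 0.42 × 0 = 0.0000
  age 2: 0.22 × 161 = 35.4200
  age 3: 0.12 × 379 = 45.4800
  age 4: 0.08 × 112 = 8.9600
R₀ = 0.0000 + 35.4200 + 45.4800 + 8.9600 = 89.8600

89.86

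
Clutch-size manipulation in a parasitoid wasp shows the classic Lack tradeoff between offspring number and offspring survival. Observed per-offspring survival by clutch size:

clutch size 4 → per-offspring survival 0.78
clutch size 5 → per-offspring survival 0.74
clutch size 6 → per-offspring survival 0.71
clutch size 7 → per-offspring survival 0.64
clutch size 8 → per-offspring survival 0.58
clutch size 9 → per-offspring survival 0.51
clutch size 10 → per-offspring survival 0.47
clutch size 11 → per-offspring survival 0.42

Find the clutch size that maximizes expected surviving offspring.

Expected surviving offspring = c × s(c):
  c=4: 4 × 0.78 = 3.120
  c=5: 5 × 0.74 = 3.700
  c=6: 6 × 0.71 = 4.260
  c=7: 7 × 0.64 = 4.480
  c=8: 8 × 0.58 = 4.640
  c=9: 9 × 0.51 = 4.590
  c=10: 10 × 0.47 = 4.700
  c=11: 11 × 0.42 = 4.620
Maximum at c = 10 (4.700 surviving offspring).

10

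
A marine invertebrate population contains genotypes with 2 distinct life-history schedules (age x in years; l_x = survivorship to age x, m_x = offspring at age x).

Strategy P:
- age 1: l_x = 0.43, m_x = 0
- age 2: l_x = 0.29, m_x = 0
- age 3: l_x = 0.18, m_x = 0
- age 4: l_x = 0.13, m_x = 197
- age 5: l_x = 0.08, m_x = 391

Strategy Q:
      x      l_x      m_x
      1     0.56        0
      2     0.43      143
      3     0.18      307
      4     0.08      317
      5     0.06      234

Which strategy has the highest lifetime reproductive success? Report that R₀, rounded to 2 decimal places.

156.15

Strategy P: R₀ = 0.43×0 + 0.29×0 + 0.18×0 + 0.13×197 + 0.08×391 = 56.8900
Strategy Q: R₀ = 0.56×0 + 0.43×143 + 0.18×307 + 0.08×317 + 0.06×234 = 156.1500
Highest R₀: strategy Q with 156.1500.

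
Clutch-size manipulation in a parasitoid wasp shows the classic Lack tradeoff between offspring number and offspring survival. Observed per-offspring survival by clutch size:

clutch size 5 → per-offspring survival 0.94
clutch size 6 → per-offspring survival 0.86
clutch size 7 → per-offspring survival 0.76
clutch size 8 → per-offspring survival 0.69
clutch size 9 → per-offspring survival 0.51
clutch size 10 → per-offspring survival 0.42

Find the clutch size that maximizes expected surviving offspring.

Expected surviving offspring = c × s(c):
  c=5: 5 × 0.94 = 4.700
  c=6: 6 × 0.86 = 5.160
  c=7: 7 × 0.76 = 5.320
  c=8: 8 × 0.69 = 5.520
  c=9: 9 × 0.51 = 4.590
  c=10: 10 × 0.42 = 4.200
Maximum at c = 8 (5.520 surviving offspring).

8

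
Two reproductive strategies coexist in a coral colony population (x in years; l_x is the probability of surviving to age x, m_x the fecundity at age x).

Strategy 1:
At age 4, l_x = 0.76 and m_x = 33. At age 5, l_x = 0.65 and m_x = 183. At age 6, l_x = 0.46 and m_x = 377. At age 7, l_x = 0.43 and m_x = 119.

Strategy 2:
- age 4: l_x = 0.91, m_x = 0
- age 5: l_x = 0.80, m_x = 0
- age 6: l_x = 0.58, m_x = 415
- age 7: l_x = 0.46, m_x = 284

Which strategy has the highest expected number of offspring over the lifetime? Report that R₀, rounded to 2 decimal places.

Strategy 1: R₀ = 0.76×33 + 0.65×183 + 0.46×377 + 0.43×119 = 368.6200
Strategy 2: R₀ = 0.91×0 + 0.80×0 + 0.58×415 + 0.46×284 = 371.3400
Highest R₀: strategy 2 with 371.3400.

371.34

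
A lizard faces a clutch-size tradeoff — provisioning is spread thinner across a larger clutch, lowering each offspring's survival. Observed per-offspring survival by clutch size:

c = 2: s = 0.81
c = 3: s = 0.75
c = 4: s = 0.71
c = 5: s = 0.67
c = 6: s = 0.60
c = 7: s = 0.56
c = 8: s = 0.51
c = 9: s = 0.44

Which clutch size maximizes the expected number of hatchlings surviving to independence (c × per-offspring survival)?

8

Expected hatchlings surviving to independence = c × s(c):
  c=2: 2 × 0.81 = 1.620
  c=3: 3 × 0.75 = 2.250
  c=4: 4 × 0.71 = 2.840
  c=5: 5 × 0.67 = 3.350
  c=6: 6 × 0.60 = 3.600
  c=7: 7 × 0.56 = 3.920
  c=8: 8 × 0.51 = 4.080
  c=9: 9 × 0.44 = 3.960
Maximum at c = 8 (4.080 hatchlings surviving to independence).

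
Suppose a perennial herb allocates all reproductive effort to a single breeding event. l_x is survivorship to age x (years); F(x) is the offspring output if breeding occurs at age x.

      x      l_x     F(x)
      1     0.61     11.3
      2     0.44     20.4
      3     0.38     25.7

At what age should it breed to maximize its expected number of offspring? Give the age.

3

Expected offspring if breeding at age x = l_x × F(x):
  age 1: 0.61 × 11.3 = 6.893
  age 2: 0.44 × 20.4 = 8.976
  age 3: 0.38 × 25.7 = 9.766
Maximum at age 3 (9.766).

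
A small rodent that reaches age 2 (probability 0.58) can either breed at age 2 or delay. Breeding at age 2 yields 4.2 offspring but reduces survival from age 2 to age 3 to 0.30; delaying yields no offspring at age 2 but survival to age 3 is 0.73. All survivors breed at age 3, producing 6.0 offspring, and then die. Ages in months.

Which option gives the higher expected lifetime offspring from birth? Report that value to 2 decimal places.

3.48

breed at age 2: R₀ = 0.58 × (4.2 + 0.30 × 6.0) = 0.58 × 6.0000 = 3.4800
delay to age 3: R₀ = 0.58 × (0.73 × 6.0) = 0.58 × 4.3800 = 2.5404
Higher: breed at age 2 (3.4800).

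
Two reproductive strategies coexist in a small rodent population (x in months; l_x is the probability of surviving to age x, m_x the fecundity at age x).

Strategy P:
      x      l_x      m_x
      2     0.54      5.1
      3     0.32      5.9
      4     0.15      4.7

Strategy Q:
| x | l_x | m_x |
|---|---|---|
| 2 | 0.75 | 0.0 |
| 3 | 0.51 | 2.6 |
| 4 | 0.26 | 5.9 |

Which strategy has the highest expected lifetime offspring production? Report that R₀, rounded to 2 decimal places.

Strategy P: R₀ = 0.54×5.1 + 0.32×5.9 + 0.15×4.7 = 5.3470
Strategy Q: R₀ = 0.75×0.0 + 0.51×2.6 + 0.26×5.9 = 2.8600
Highest R₀: strategy P with 5.3470.

5.35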